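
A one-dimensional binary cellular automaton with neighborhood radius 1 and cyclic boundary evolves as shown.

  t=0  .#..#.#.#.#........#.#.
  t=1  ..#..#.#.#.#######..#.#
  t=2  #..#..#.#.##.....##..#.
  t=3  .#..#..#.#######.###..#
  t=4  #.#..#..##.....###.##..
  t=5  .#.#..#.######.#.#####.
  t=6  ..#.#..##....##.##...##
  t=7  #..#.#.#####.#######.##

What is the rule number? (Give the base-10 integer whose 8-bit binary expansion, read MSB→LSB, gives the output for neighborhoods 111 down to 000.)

121

  ### -> .   bit 7 = 0  t=1,i=12
  ##. -> #   bit 6 = 1  t=1,i=17
  #.# -> #   bit 5 = 1  t=0,i=5
  #.. -> #   bit 4 = 1  t=0,i=2
  .## -> #   bit 3 = 1  t=1,i=11
  .#. -> .   bit 2 = 0  t=0,i=1
  ..# -> .   bit 1 = 0  t=0,i=0
  ... -> #   bit 0 = 1  t=0,i=12
  bits 01111001 = 121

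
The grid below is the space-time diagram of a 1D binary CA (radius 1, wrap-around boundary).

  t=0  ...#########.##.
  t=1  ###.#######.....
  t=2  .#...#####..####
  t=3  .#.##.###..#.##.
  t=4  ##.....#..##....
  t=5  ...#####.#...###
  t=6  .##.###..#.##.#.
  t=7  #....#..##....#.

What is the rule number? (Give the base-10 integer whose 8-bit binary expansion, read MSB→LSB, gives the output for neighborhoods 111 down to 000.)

  ### -> #   bit 7 = 1  t=0,i=4
  ##. -> .   bit 6 = 0  t=0,i=11
  #.# -> .   bit 5 = 0  t=0,i=12
  #.. -> .   bit 4 = 0  t=0,i=15
  .## -> .   bit 3 = 0  t=0,i=3
  .#. -> #   bit 2 = 1  t=2,i=1
  ..# -> #   bit 1 = 1  t=0,i=2
  ... -> #   bit 0 = 1  t=0,i=0
  bits 10000111 = 135

135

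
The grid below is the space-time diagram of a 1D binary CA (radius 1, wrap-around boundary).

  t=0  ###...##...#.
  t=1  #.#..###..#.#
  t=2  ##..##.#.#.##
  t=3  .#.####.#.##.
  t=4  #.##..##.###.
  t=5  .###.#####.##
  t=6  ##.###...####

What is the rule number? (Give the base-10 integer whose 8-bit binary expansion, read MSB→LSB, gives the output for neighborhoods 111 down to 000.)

106

  [7] ### => .  t=0,i=1
  [6] ##. => #  t=0,i=2
  [5] #.# => #  t=0,i=12
  [4] #.. => .  t=0,i=3
  [3] .## => #  t=0,i=0
  [2] .#. => .  t=0,i=11
  [1] ..# => #  t=0,i=5
  [0] ... => .  t=0,i=4
  bits 01101010 = 106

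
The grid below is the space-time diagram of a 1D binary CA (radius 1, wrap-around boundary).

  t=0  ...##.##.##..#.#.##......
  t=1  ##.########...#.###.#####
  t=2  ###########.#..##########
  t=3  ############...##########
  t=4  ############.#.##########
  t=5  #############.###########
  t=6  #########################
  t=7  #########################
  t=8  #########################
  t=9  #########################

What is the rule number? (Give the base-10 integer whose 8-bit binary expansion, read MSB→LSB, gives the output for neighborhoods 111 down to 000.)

  ###|#  b7=1 t=1,i=0
  ##.|#  b6=1 t=0,i=4
  #.#|#  b5=1 t=0,i=5
  #..|.  b4=0 t=0,i=11
  .##|#  b3=1 t=0,i=3
  .#.|.  b2=0 t=0,i=13
  ..#|.  b1=0 t=0,i=2
  ...|#  b0=1 t=0,i=0
  bits 11101001 = 233

233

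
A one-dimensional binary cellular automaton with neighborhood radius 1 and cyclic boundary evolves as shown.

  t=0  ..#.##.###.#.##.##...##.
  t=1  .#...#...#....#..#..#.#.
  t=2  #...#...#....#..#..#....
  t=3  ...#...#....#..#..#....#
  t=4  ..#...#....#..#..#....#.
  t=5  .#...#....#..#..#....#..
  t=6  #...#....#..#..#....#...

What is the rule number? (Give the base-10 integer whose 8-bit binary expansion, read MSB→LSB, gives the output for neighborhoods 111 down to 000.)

  ###|.  b7=0 t=0,i=8
  ##.|#  b6=1 t=0,i=5
  #.#|.  b5=0 t=0,i=3
  #..|.  b4=0 t=0,i=18
  .##|.  b3=0 t=0,i=4
  .#.|.  b2=0 t=0,i=2
  ..#|#  b1=1 t=0,i=1
  ...|.  b0=0 t=0,i=0
  bits 01000010 = 66

66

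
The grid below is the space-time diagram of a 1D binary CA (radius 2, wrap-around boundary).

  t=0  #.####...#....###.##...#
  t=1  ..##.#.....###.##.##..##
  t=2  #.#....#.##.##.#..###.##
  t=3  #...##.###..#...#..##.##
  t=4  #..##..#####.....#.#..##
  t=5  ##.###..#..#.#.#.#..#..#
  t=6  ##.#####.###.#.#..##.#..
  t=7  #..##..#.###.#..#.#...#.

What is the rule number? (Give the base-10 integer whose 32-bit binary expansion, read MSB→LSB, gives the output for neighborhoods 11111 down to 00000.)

853924458

  ##### -> .   bit 31 = 0  t=4,i=9
  ####. -> .   bit 30 = 0  t=0,i=4
  ###.# -> #   bit 29 = 1  t=0,i=16
  ###.. -> #   bit 28 = 1  t=0,i=5
  ##.## -> .   bit 27 = 0  t=0,i=1
  ##.#. -> .   bit 26 = 0  t=1,i=4
  ##..# -> #   bit 25 = 1  t=1,i=0
  ##... -> .   bit 24 = 0  t=0,i=6
  #.### -> #   bit 23 = 1  t=0,i=2
  #.##. -> #   bit 22 = 1  t=0,i=18
  #.#.# -> #   bit 21 = 1  t=5,i=13
  #.#.. -> .   bit 20 = 0  t=1,i=5
  #..## -> .   bit 19 = 0  t=1,i=1
  #..#. -> #   bit 18 = 1  t=3,i=11
  #...# -> .   bit 17 = 0  t=0,i=7
  #.... -> #   bit 16 = 1  t=0,i=11
  .#### -> #   bit 15 = 1  t=0,i=3
  .###. -> #   bit 14 = 1  t=0,i=15
  .##.# -> .   bit 13 = 0  t=0,i=0
  .##.. -> #   bit 12 = 1  t=0,i=19
  .#.## -> #   bit 11 = 1  t=2,i=8
  .#.#. -> .   bit 10 = 0  t=4,i=18
  .#..# -> #   bit 9 = 1  t=2,i=16
  .#... -> .   bit 8 = 0  t=0,i=10
  ..### -> .   bit 7 = 0  t=0,i=14
  ..##. -> #   bit 6 = 1  t=0,i=23
  ..#.# -> #   bit 5 = 1  t=2,i=7
  ..#.. -> .   bit 4 = 0  t=0,i=9
  ...## -> #   bit 3 = 1  t=0,i=13
  ...#. -> .   bit 2 = 0  t=0,i=8
  ....# -> #   bit 1 = 1  t=0,i=12
  ..... -> .   bit 0 = 0  t=1,i=8
  bits 00110010111001011101101001101010 = 853924458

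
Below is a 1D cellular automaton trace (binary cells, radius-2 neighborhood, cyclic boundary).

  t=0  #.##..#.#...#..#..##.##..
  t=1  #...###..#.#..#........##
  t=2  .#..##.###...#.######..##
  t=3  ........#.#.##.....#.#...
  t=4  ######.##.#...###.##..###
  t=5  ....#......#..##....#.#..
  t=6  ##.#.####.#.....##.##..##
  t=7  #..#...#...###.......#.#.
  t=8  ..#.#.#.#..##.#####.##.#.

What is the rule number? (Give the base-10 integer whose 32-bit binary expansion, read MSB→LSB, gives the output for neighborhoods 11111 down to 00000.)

1126515109

  nb #####: next=.  (t=2,i=17, bit31=0)
  nb ####.: next=#  (t=2,i=19, bit30=1)
  nb ###.#: next=.  (t=4,i=5, bit29=0)
  nb ###..: next=.  (t=1,i=0, bit28=0)
  nb ##.##: next=.  (t=0,i=20, bit27=0)
  nb ##.#.: next=.  (t=2,i=0, bit26=0)
  nb ##..#: next=#  (t=0,i=4, bit25=1)
  nb ##...: next=#  (t=1,i=1, bit24=1)
  nb #.###: next=.  (t=2,i=7, bit23=0)
  nb #.##.: next=.  (t=0,i=2, bit22=0)
  nb #.#.#: next=#  (t=3,i=10, bit21=1)
  nb #.#..: next=.  (t=0,i=8, bit20=0)
  nb #..##: next=.  (t=0,i=17, bit19=0)
  nb #..#.: next=#  (t=0,i=5, bit18=1)
  nb #...#: next=.  (t=0,i=10, bit17=0)
  nb #....: next=#  (t=1,i=16, bit16=1)
  nb .####: next=.  (t=2,i=16, bit15=0)
  nb .###.: next=#  (t=1,i=5, bit14=1)
  nb .##.#: next=.  (t=0,i=19, bit13=0)
  nb .##..: next=.  (t=0,i=3, bit12=0)
  nb .#.##: next=.  (t=0,i=1, bit11=0)
  nb .#.#.: next=.  (t=0,i=7, bit10=0)
  nb .#..#: next=.  (t=0,i=13, bit9=0)
  nb .#...: next=#  (t=0,i=9, bit8=1)
  nb ..###: next=#  (t=1,i=4, bit7=1)
  nb ..##.: next=.  (t=0,i=18, bit6=0)
  nb ..#.#: next=#  (t=0,i=0, bit5=1)
  nb ..#..: next=.  (t=0,i=12, bit4=0)
  nb ...##: next=.  (t=1,i=3, bit3=0)
  nb ...#.: next=#  (t=0,i=11, bit2=1)
  nb ....#: next=.  (t=1,i=21, bit1=0)
  nb .....: next=#  (t=1,i=17, bit0=1)
  bits 01000011001001010100000110100101 = 1126515109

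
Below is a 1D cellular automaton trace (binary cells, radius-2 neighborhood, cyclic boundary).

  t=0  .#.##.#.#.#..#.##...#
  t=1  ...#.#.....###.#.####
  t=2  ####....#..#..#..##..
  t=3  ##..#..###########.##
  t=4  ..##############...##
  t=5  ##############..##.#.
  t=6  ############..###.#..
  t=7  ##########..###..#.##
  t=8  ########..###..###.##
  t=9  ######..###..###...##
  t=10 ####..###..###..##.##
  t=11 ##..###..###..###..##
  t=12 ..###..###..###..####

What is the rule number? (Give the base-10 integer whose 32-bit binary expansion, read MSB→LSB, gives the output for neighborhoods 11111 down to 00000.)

2278458101

  ##### -> #   bit 31 = 1  t=3,i=9
  ####. -> .   bit 30 = 0  t=1,i=19
  ###.# -> .   bit 29 = 0  t=1,i=13
  ###.. -> .   bit 28 = 0  t=1,i=20
  ##.## -> .   bit 27 = 0  t=3,i=18
  ##.#. -> #   bit 26 = 1  t=0,i=5
  ##..# -> #   bit 25 = 1  t=2,i=19
  ##... -> #   bit 24 = 1  t=0,i=17
  #.### -> #   bit 23 = 1  t=1,i=17
  #.##. -> #   bit 22 = 1  t=0,i=3
  #.#.# -> .   bit 21 = 0  t=0,i=1
  #.#.. -> .   bit 20 = 0  t=0,i=10
  #..## -> #   bit 19 = 1  t=2,i=16
  #..#. -> #   bit 18 = 1  t=0,i=12
  #...# -> #   bit 17 = 1  t=0,i=18
  #.... -> .   bit 16 = 0  t=1,i=7
  .#### -> #   bit 15 = 1  t=1,i=18
  .###. -> .   bit 14 = 0  t=1,i=12
  .##.# -> .   bit 13 = 0  t=0,i=4
  .##.. -> .   bit 12 = 0  t=0,i=16
  .#.## -> .   bit 11 = 0  t=0,i=2
  .#.#. -> .   bit 10 = 0  t=0,i=0
  .#..# -> #   bit 9 = 1  t=0,i=11
  .#... -> .   bit 8 = 0  t=1,i=6
  ..### -> #   bit 7 = 1  t=1,i=11
  ..##. -> #   bit 6 = 1  t=2,i=17
  ..#.# -> #   bit 5 = 1  t=0,i=13
  ..#.. -> #   bit 4 = 1  t=2,i=8
  ...## -> .   bit 3 = 0  t=1,i=10
  ...#. -> #   bit 2 = 1  t=0,i=19
  ....# -> .   bit 1 = 0  t=1,i=9
  ..... -> #   bit 0 = 1  t=1,i=8
  bits 10000111110011101000001011110101 = 2278458101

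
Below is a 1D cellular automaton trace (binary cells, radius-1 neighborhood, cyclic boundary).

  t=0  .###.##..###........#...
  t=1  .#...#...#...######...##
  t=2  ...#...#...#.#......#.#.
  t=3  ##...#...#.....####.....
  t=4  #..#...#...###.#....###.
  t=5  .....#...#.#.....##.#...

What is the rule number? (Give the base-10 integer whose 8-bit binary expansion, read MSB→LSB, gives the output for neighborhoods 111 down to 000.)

9

  [7] ### => .  t=0,i=2
  [6] ##. => .  t=0,i=3
  [5] #.# => .  t=0,i=4
  [4] #.. => .  t=0,i=7
  [3] .## => #  t=0,i=1
  [2] .#. => .  t=0,i=20
  [1] ..# => .  t=0,i=0
  [0] ... => #  t=0,i=13
  bits 00001001 = 9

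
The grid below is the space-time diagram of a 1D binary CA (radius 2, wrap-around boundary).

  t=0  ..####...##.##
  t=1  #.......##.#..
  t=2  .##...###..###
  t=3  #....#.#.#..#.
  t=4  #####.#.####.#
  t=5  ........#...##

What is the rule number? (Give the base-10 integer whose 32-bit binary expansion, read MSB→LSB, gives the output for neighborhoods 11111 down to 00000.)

177555278

  #####|.  b31=0 t=4,i=1
  ####.|.  b30=0 t=0,i=4
  ###.#|.  b29=0 t=2,i=13
  ###..|.  b28=0 t=0,i=5
  ##.##|#  b27=1 t=0,i=11
  ##.#.|.  b26=0 t=1,i=10
  ##..#|#  b25=1 t=0,i=0
  ##...|.  b24=0 t=0,i=6
  #.###|#  b23=1 t=4,i=8
  #.##.|.  b22=0 t=0,i=12
  #.#.#|.  b21=0 t=3,i=7
  #.#..|#  b20=1 t=1,i=11
  #..##|.  b19=0 t=0,i=1
  #..#.|#  b18=1 t=1,i=13
  #...#|.  b17=0 t=0,i=7
  #....|#  b16=1 t=1,i=2
  .####|.  b15=0 t=0,i=3
  .###.|#  b14=1 t=2,i=7
  .##.#|.  b13=0 t=0,i=10
  .##..|.  b12=0 t=0,i=13
  .#.##|.  b11=0 t=4,i=7
  .#.#.|#  b10=1 t=3,i=6
  .#..#|#  b9=1 t=1,i=12
  .#...|#  b8=1 t=1,i=1
  ..###|.  b7=0 t=0,i=2
  ..##.|#  b6=1 t=0,i=9
  ..#.#|.  b5=0 t=3,i=5
  ..#..|.  b4=0 t=1,i=0
  ...##|#  b3=1 t=0,i=8
  ...#.|#  b2=1 t=3,i=4
  ....#|#  b1=1 t=1,i=6
  .....|.  b0=0 t=1,i=3
  bits 00001010100101010100011101001110 = 177555278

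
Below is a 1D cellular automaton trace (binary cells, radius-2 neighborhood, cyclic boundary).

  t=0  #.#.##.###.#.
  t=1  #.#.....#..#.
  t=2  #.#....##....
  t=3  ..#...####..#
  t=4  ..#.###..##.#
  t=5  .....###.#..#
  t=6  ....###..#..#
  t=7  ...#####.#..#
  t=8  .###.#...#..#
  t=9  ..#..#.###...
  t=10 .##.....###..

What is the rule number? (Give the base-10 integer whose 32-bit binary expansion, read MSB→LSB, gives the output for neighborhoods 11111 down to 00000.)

  #####|#  b31=1 t=7,i=5
  ####.|.  b30=0 t=3,i=8
  ###.#|.  b29=0 t=0,i=9
  ###..|#  b28=1 t=3,i=9
  ##.##|.  b27=0 t=0,i=6
  ##.#.|.  b26=0 t=0,i=10
  ##..#|#  b25=1 t=3,i=10
  ##...|#  b24=1 t=2,i=9
  #.###|.  b23=0 t=0,i=7
  #.##.|.  b22=0 t=0,i=4
  #.#.#|#  b21=1 t=0,i=0
  #.#..|#  b20=1 t=1,i=2
  #..##|.  b19=0 t=4,i=8
  #..#.|.  b18=0 t=1,i=10
  #...#|#  b17=1 t=3,i=4
  #....|.  b16=0 t=1,i=4
  .####|.  b15=0 t=3,i=7
  .###.|#  b14=1 t=0,i=8
  .##.#|.  b13=0 t=0,i=5
  .##..|#  b12=1 t=2,i=8
  .#.##|.  b11=0 t=0,i=3
  .#.#.|.  b10=0 t=0,i=1
  .#..#|.  b9=0 t=1,i=9
  .#...|.  b8=0 t=1,i=3
  ..###|#  b7=1 t=3,i=6
  ..##.|#  b6=1 t=2,i=7
  ..#.#|.  b5=0 t=1,i=11
  ..#..|#  b4=1 t=1,i=8
  ...##|#  b3=1 t=2,i=6
  ...#.|#  b2=1 t=1,i=7
  ....#|.  b1=0 t=1,i=6
  .....|.  b0=0 t=1,i=5
  bits 10010011001100100101000011011100 = 2469548252

2469548252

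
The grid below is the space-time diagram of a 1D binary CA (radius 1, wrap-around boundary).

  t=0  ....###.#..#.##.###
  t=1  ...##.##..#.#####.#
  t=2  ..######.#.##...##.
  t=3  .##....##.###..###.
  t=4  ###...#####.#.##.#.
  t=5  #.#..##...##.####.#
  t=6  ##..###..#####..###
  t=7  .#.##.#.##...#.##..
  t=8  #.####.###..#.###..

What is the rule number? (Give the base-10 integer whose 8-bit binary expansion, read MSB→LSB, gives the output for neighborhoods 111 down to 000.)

106

  ###|.  b7=0 t=0,i=5
  ##.|#  b6=1 t=0,i=6
  #.#|#  b5=1 t=0,i=7
  #..|.  b4=0 t=0,i=0
  .##|#  b3=1 t=0,i=4
  .#.|.  b2=0 t=0,i=8
  ..#|#  b1=1 t=0,i=3
  ...|.  b0=0 t=0,i=1
  bits 01101010 = 106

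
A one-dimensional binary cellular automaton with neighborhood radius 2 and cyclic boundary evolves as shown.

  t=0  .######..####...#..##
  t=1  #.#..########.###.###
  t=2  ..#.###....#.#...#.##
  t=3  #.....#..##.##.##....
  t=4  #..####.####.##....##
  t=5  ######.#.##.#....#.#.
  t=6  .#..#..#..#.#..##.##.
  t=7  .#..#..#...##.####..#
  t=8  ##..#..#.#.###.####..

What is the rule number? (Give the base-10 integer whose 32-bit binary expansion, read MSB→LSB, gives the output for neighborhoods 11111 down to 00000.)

  [31] ##### => .  t=0,i=3
  [30] ####. => #  t=0,i=5
  [29] ###.# => .  t=1,i=0
  [28] ###.. => #  t=0,i=6
  [27] ##.## => #  t=0,i=0
  [26] ##.#. => .  t=1,i=1
  [25] ##..# => #  t=0,i=7
  [24] ##... => .  t=0,i=13
  [23] #.### => .  t=0,i=1
  [22] #.##. => .  t=2,i=19
  [21] #.#.# => #  t=5,i=7
  [20] #.#.. => #  t=1,i=2
  [19] #..## => #  t=0,i=8
  [18] #..#. => .  t=2,i=1
  [17] #...# => #  t=0,i=14
  [16] #.... => .  t=2,i=8
  [15] .#### => #  t=0,i=2
  [14] .###. => .  t=1,i=15
  [13] .##.# => #  t=0,i=20
  [12] .##.. => .  t=2,i=20
  [11] .#.## => .  t=2,i=3
  [10] .#.#. => #  t=2,i=12
  [9] .#..# => .  t=0,i=17
  [8] .#... => .  t=2,i=14
  [7] ..### => #  t=0,i=9
  [6] ..##. => #  t=0,i=19
  [5] ..#.# => .  t=2,i=2
  [4] ..#.. => #  t=0,i=16
  [3] ...## => .  t=4,i=18
  [2] ...#. => #  t=0,i=15
  [1] ....# => #  t=2,i=9
  [0] ..... => #  t=3,i=3
  bits 01011010001110101010010011010111 = 1513792727

1513792727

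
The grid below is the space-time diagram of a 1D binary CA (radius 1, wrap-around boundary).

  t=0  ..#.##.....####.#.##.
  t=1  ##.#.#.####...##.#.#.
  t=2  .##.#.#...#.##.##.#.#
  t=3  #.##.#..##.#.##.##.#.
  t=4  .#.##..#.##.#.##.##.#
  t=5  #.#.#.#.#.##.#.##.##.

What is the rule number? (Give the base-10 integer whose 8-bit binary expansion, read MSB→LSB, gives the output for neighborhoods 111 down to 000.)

  nb ###: next=.  (t=0,i=12, bit7=0)
  nb ##.: next=#  (t=0,i=5, bit6=1)
  nb #.#: next=#  (t=0,i=3, bit5=1)
  nb #..: next=.  (t=0,i=6, bit4=0)
  nb .##: next=.  (t=0,i=4, bit3=0)
  nb .#.: next=.  (t=0,i=2, bit2=0)
  nb ..#: next=#  (t=0,i=1, bit1=1)
  nb ...: next=#  (t=0,i=0, bit0=1)
  bits 01100011 = 99

99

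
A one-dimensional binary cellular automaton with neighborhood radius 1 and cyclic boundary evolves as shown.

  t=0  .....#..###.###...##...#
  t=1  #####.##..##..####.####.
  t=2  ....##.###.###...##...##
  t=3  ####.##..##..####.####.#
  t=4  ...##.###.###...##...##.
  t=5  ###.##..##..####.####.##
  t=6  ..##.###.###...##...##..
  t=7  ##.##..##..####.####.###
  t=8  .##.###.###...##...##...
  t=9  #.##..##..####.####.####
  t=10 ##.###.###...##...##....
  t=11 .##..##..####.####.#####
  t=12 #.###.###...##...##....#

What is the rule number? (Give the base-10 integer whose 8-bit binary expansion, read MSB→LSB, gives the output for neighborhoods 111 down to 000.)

  nb ###: next=.  (t=0,i=9, bit7=0)
  nb ##.: next=#  (t=0,i=10, bit6=1)
  nb #.#: next=#  (t=0,i=11, bit5=1)
  nb #..: next=#  (t=0,i=0, bit4=1)
  nb .##: next=.  (t=0,i=8, bit3=0)
  nb .#.: next=.  (t=0,i=5, bit2=0)
  nb ..#: next=#  (t=0,i=4, bit1=1)
  nb ...: next=#  (t=0,i=1, bit0=1)
  bits 01110011 = 115

115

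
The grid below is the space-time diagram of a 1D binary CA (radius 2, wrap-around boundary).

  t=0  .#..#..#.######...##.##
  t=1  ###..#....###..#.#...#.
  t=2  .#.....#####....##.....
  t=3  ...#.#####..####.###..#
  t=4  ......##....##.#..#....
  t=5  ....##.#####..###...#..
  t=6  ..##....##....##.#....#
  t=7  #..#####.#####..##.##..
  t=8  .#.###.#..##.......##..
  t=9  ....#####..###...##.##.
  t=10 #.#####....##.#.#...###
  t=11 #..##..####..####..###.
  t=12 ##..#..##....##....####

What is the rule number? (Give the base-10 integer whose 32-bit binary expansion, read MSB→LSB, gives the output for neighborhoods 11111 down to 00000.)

2775701130

  #####|#  b31=1 t=0,i=11
  ####.|.  b30=0 t=0,i=13
  ###.#|#  b29=1 t=3,i=15
  ###..|.  b28=0 t=0,i=14
  ##.##|.  b27=0 t=0,i=20
  ##.#.|#  b26=1 t=0,i=0
  ##..#|.  b25=0 t=1,i=3
  ##...|#  b24=1 t=0,i=15
  #.###|.  b23=0 t=0,i=9
  #.##.|#  b22=1 t=0,i=21
  #.#.#|#  b21=1 t=10,i=14
  #.#..|#  b20=1 t=0,i=1
  #..##|.  b19=0 t=3,i=11
  #..#.|.  b18=0 t=0,i=3
  #...#|.  b17=0 t=0,i=16
  #....|#  b16=1 t=1,i=7
  .####|#  b15=1 t=0,i=10
  .###.|#  b14=1 t=1,i=1
  .##.#|.  b13=0 t=0,i=19
  .##..|#  b12=1 t=2,i=17
  .#.##|.  b11=0 t=0,i=8
  .#.#.|#  b10=1 t=1,i=16
  .#..#|#  b9=1 t=0,i=2
  .#...|.  b8=0 t=1,i=6
  ..###|#  b7=1 t=1,i=10
  ..##.|.  b6=0 t=0,i=18
  ..#.#|.  b5=0 t=0,i=7
  ..#..|.  b4=0 t=0,i=4
  ...##|#  b3=1 t=0,i=17
  ...#.|.  b2=0 t=1,i=20
  ....#|#  b1=1 t=1,i=8
  .....|.  b0=0 t=2,i=4
  bits 10100101011100011101011010001010 = 2775701130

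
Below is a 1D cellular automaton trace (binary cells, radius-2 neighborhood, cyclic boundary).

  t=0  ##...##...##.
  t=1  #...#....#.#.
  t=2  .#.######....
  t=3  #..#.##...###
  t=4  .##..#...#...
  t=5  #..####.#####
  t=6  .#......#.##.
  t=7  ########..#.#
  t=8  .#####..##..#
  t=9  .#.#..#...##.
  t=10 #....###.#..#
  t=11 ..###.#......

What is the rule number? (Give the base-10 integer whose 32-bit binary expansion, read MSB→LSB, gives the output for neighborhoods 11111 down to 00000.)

  [31] ##### => #  t=2,i=5
  [30] ####. => .  t=2,i=7
  [29] ###.# => .  t=5,i=6
  [28] ###.. => .  t=2,i=8
  [27] ##.## => .  t=0,i=12
  [26] ##.#. => .  t=10,i=8
  [25] ##..# => #  t=3,i=1
  [24] ##... => .  t=0,i=2
  [23] #.### => #  t=2,i=3
  [22] #.##. => #  t=0,i=0
  [21] #.#.# => .  t=1,i=11
  [20] #.#.. => .  t=1,i=0
  [19] #..## => .  t=5,i=2
  [18] #..#. => #  t=3,i=2
  [17] #...# => .  t=0,i=3
  [16] #.... => #  t=1,i=6
  [15] .#### => .  t=2,i=4
  [14] .###. => #  t=10,i=6
  [13] .##.# => #  t=0,i=11
  [12] .##.. => .  t=0,i=1
  [11] .#.## => .  t=2,i=2
  [10] .#.#. => .  t=1,i=10
  [9] .#..# => .  t=9,i=4
  [8] .#... => #  t=1,i=1
  [7] ..### => .  t=3,i=10
  [6] ..##. => .  t=0,i=5
  [5] ..#.# => .  t=1,i=9
  [4] ..#.. => #  t=1,i=4
  [3] ...## => #  t=0,i=4
  [2] ...#. => #  t=1,i=3
  [1] ....# => #  t=1,i=7
  [0] ..... => #  t=2,i=11
  bits 10000010110001010110000100011111 = 2193973535

2193973535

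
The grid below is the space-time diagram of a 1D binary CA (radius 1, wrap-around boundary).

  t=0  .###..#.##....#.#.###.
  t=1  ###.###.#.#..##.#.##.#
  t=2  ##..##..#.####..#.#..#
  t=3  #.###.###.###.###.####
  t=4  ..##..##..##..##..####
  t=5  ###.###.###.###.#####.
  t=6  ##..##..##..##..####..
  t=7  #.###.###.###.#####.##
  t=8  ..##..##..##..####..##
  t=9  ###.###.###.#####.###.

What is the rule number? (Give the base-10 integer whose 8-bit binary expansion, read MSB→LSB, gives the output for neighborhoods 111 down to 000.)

158

  ###|#  b7=1 t=0,i=2
  ##.|.  b6=0 t=0,i=3
  #.#|.  b5=0 t=0,i=7
  #..|#  b4=1 t=0,i=4
  .##|#  b3=1 t=0,i=1
  .#.|#  b2=1 t=0,i=6
  ..#|#  b1=1 t=0,i=0
  ...|.  b0=0 t=0,i=11
  bits 10011110 = 158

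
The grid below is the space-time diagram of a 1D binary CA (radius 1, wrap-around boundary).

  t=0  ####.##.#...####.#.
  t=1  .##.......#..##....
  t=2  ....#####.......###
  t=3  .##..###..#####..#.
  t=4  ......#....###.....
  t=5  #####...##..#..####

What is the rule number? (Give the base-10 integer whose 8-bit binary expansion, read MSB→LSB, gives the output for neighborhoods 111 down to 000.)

  ### -> #   bit 7 = 1  t=0,i=1
  ##. -> .   bit 6 = 0  t=0,i=3
  #.# -> .   bit 5 = 0  t=0,i=4
  #.. -> .   bit 4 = 0  t=0,i=9
  .## -> .   bit 3 = 0  t=0,i=0
  .#. -> .   bit 2 = 0  t=0,i=8
  ..# -> .   bit 1 = 0  t=0,i=11
  ... -> #   bit 0 = 1  t=0,i=10
  bits 10000001 = 129

129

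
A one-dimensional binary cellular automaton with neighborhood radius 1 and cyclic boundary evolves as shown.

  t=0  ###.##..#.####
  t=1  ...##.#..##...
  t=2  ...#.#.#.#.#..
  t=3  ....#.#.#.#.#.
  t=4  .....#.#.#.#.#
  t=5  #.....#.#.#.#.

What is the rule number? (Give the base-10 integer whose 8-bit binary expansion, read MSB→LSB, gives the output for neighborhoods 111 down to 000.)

56

  ###|.  b7=0 t=0,i=0
  ##.|.  b6=0 t=0,i=2
  #.#|#  b5=1 t=0,i=3
  #..|#  b4=1 t=0,i=6
  .##|#  b3=1 t=0,i=4
  .#.|.  b2=0 t=0,i=8
  ..#|.  b1=0 t=0,i=7
  ...|.  b0=0 t=1,i=0
  bits 00111000 = 56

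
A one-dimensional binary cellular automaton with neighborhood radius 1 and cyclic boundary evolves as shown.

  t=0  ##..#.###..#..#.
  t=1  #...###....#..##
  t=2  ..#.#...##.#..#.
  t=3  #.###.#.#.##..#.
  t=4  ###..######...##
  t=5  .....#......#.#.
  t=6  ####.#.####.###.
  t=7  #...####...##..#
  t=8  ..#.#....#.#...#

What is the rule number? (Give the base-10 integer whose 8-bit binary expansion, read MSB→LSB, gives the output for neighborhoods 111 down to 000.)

  ###|.  b7=0 t=0,i=7
  ##.|.  b6=0 t=0,i=1
  #.#|#  b5=1 t=0,i=5
  #..|.  b4=0 t=0,i=2
  .##|#  b3=1 t=0,i=0
  .#.|#  b2=1 t=0,i=4
  ..#|.  b1=0 t=0,i=3
  ...|#  b0=1 t=1,i=2
  bits 00101101 = 45

45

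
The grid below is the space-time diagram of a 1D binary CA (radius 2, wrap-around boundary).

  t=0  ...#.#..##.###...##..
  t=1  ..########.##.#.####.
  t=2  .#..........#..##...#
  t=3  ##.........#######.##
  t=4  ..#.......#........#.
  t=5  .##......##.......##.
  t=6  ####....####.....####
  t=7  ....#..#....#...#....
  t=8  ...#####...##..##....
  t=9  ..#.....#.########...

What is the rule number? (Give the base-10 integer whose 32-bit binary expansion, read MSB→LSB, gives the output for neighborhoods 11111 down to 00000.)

  ##### -> .   bit 31 = 0  t=1,i=4
  ####. -> .   bit 30 = 0  t=1,i=8
  ###.# -> .   bit 29 = 0  t=1,i=9
  ###.. -> .   bit 28 = 0  t=0,i=13
  ##.## -> .   bit 27 = 0  t=0,i=10
  ##.#. -> .   bit 26 = 0  t=1,i=13
  ##..# -> #   bit 25 = 1  t=5,i=20
  ##... -> #   bit 24 = 1  t=0,i=14
  #.### -> #   bit 23 = 1  t=0,i=11
  #.##. -> .   bit 22 = 0  t=1,i=11
  #.#.# -> .   bit 21 = 0  t=1,i=14
  #.#.. -> #   bit 20 = 1  t=0,i=5
  #..## -> #   bit 19 = 1  t=0,i=7
  #..#. -> #   bit 18 = 1  t=7,i=6
  #...# -> .   bit 17 = 0  t=0,i=15
  #.... -> .   bit 16 = 0  t=0,i=20
  .#### -> .   bit 15 = 0  t=1,i=3
  .###. -> #   bit 14 = 1  t=0,i=12
  .##.# -> #   bit 13 = 1  t=0,i=9
  .##.. -> #   bit 12 = 1  t=0,i=18
  .#.## -> #   bit 11 = 1  t=1,i=15
  .#.#. -> #   bit 10 = 1  t=0,i=4
  .#..# -> #   bit 9 = 1  t=0,i=6
  .#... -> .   bit 8 = 0  t=2,i=2
  ..### -> .   bit 7 = 0  t=1,i=2
  ..##. -> #   bit 6 = 1  t=0,i=8
  ..#.# -> #   bit 5 = 1  t=0,i=3
  ..#.. -> #   bit 4 = 1  t=2,i=12
  ...## -> #   bit 3 = 1  t=0,i=16
  ...#. -> #   bit 2 = 1  t=0,i=2
  ....# -> .   bit 1 = 0  t=0,i=1
  ..... -> .   bit 0 = 0  t=0,i=0
  bits 00000011100111000111111001111100 = 60587644

60587644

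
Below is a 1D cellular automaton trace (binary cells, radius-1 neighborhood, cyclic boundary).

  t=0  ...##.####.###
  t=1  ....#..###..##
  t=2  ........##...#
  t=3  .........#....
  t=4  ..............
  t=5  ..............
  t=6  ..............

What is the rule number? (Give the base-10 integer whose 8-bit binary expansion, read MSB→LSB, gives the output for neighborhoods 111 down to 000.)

192

  ### -> #   bit 7 = 1  t=0,i=7
  ##. -> #   bit 6 = 1  t=0,i=4
  #.# -> .   bit 5 = 0  t=0,i=5
  #.. -> .   bit 4 = 0  t=0,i=0
  .## -> .   bit 3 = 0  t=0,i=3
  .#. -> .   bit 2 = 0  t=1,i=4
  ..# -> .   bit 1 = 0  t=0,i=2
  ... -> .   bit 0 = 0  t=0,i=1
  bits 11000000 = 192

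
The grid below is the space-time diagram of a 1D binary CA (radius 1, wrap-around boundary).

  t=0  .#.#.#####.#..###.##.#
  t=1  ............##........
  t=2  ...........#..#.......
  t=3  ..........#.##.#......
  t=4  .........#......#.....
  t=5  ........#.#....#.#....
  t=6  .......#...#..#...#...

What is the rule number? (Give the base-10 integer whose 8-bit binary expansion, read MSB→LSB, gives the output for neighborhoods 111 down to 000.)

18

  [7] ### => .  t=0,i=6
  [6] ##. => .  t=0,i=9
  [5] #.# => .  t=0,i=0
  [4] #.. => #  t=0,i=12
  [3] .## => .  t=0,i=5
  [2] .#. => .  t=0,i=1
  [1] ..# => #  t=0,i=13
  [0] ... => .  t=1,i=0
  bits 00010010 = 18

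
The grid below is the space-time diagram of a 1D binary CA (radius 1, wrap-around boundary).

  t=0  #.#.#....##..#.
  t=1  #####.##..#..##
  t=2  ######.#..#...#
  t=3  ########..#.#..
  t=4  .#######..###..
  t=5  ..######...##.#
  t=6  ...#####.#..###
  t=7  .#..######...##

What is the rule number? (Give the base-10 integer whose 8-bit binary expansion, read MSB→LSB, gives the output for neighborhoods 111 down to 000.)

  [7] ### => #  t=1,i=0
  [6] ##. => #  t=0,i=10
  [5] #.# => #  t=0,i=1
  [4] #.. => .  t=0,i=5
  [3] .## => .  t=0,i=9
  [2] .#. => #  t=0,i=0
  [1] ..# => .  t=0,i=8
  [0] ... => #  t=0,i=6
  bits 11100101 = 229

229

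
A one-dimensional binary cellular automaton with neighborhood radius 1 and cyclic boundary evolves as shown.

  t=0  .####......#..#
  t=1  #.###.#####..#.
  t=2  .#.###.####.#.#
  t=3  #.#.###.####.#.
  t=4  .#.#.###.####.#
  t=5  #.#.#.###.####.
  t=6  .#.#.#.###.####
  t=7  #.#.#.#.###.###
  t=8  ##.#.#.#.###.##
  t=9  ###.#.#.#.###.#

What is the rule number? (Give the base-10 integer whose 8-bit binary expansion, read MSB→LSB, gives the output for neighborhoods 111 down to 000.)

227

  [7] ### => #  t=0,i=2
  [6] ##. => #  t=0,i=4
  [5] #.# => #  t=0,i=0
  [4] #.. => .  t=0,i=5
  [3] .## => .  t=0,i=1
  [2] .#. => .  t=0,i=11
  [1] ..# => #  t=0,i=10
  [0] ... => #  t=0,i=6
  bits 11100011 = 227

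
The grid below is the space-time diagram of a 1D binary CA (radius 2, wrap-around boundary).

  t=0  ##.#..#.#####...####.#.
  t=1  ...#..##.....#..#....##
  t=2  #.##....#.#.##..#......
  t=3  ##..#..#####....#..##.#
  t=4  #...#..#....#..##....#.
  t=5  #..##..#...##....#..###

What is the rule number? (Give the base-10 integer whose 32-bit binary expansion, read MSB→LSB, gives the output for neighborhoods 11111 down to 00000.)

  [31] ##### => .  t=0,i=10
  [30] ####. => .  t=0,i=11
  [29] ###.# => .  t=0,i=19
  [28] ###.. => .  t=0,i=12
  [27] ##.## => #  t=3,i=21
  [26] ##.#. => .  t=0,i=2
  [25] ##..# => .  t=2,i=14
  [24] ##... => #  t=0,i=13
  [23] #.### => .  t=0,i=8
  [22] #.##. => .  t=0,i=0
  [21] #.#.# => #  t=0,i=21
  [20] #.#.. => #  t=0,i=3
  [19] #..## => .  t=1,i=5
  [18] #..#. => .  t=0,i=5
  [17] #...# => .  t=0,i=14
  [16] #.... => .  t=1,i=9
  [15] .#### => .  t=0,i=9
  [14] .###. => #  t=3,i=0
  [13] .##.# => .  t=0,i=1
  [12] .##.. => .  t=1,i=7
  [11] .#.## => #  t=0,i=7
  [10] .#.#. => #  t=2,i=9
  [9] .#..# => .  t=0,i=4
  [8] .#... => .  t=1,i=17
  [7] ..### => #  t=0,i=16
  [6] ..##. => .  t=1,i=6
  [5] ..#.# => #  t=0,i=6
  [4] ..#.. => #  t=1,i=3
  [3] ...## => .  t=0,i=15
  [2] ...#. => #  t=1,i=2
  [1] ....# => .  t=1,i=11
  [0] ..... => #  t=1,i=10
  bits 00001001001100000100110010110101 = 154160309

154160309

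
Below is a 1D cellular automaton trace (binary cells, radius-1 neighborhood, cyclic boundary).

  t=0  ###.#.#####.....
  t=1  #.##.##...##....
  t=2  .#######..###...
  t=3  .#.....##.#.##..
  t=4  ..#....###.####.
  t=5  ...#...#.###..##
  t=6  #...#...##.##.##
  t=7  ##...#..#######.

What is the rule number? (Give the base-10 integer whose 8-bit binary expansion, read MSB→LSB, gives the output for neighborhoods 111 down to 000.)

  [7] ### => .  t=0,i=1
  [6] ##. => #  t=0,i=2
  [5] #.# => #  t=0,i=3
  [4] #.. => #  t=0,i=11
  [3] .## => #  t=0,i=0
  [2] .#. => .  t=0,i=4
  [1] ..# => .  t=0,i=15
  [0] ... => .  t=0,i=12
  bits 01111000 = 120

120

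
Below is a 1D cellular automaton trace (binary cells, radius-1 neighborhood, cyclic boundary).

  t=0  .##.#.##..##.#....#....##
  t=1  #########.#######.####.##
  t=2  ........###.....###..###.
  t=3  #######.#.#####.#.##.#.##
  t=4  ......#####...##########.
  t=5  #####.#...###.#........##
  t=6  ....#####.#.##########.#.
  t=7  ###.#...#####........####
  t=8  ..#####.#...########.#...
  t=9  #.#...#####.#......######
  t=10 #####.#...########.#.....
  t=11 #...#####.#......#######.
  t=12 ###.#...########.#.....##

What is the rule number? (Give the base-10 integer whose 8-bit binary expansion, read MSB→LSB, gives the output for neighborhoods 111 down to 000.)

  nb ###: next=.  (t=1,i=0, bit7=0)
  nb ##.: next=#  (t=0,i=2, bit6=1)
  nb #.#: next=#  (t=0,i=0, bit5=1)
  nb #..: next=#  (t=0,i=8, bit4=1)
  nb .##: next=#  (t=0,i=1, bit3=1)
  nb .#.: next=#  (t=0,i=4, bit2=1)
  nb ..#: next=.  (t=0,i=9, bit1=0)
  nb ...: next=#  (t=0,i=15, bit0=1)
  bits 01111101 = 125

125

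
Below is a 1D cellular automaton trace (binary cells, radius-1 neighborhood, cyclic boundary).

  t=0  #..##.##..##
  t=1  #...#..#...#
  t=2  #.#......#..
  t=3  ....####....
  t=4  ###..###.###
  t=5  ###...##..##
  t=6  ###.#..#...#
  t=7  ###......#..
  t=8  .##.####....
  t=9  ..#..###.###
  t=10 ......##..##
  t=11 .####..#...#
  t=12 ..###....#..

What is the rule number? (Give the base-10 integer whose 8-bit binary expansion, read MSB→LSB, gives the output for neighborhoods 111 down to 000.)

193

  [7] ### => #  t=0,i=11
  [6] ##. => #  t=0,i=0
  [5] #.# => .  t=0,i=5
  [4] #.. => .  t=0,i=1
  [3] .## => .  t=0,i=3
  [2] .#. => .  t=1,i=4
  [1] ..# => .  t=0,i=2
  [0] ... => #  t=1,i=2
  bits 11000001 = 193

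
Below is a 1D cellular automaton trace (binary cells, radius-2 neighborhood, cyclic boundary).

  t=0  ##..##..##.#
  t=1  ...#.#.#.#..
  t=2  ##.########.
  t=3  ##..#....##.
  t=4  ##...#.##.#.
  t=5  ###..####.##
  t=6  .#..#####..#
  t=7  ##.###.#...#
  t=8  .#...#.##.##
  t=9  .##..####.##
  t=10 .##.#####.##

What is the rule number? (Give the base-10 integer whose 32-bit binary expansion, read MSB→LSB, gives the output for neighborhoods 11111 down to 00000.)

1635302827

  nb #####: next=.  (t=2,i=5, bit31=0)
  nb ####.: next=#  (t=2,i=9, bit30=1)
  nb ###.#: next=#  (t=2,i=10, bit29=1)
  nb ###..: next=.  (t=0,i=1, bit28=0)
  nb ##.##: next=.  (t=0,i=10, bit27=0)
  nb ##.#.: next=.  (t=4,i=9, bit26=0)
  nb ##..#: next=.  (t=0,i=2, bit25=0)
  nb ##...: next=#  (t=4,i=2, bit24=1)
  nb #.###: next=.  (t=0,i=11, bit23=0)
  nb #.##.: next=#  (t=2,i=0, bit22=1)
  nb #.#.#: next=#  (t=1,i=5, bit21=1)
  nb #.#..: next=#  (t=1,i=9, bit20=1)
  nb #..##: next=#  (t=0,i=3, bit19=1)
  nb #..#.: next=.  (t=3,i=3, bit18=0)
  nb #...#: next=.  (t=4,i=3, bit17=0)
  nb #....: next=.  (t=1,i=11, bit16=0)
  nb .####: next=#  (t=2,i=4, bit15=1)
  nb .###.: next=.  (t=0,i=0, bit14=0)
  nb .##.#: next=#  (t=0,i=9, bit13=1)
  nb .##..: next=#  (t=0,i=5, bit12=1)
  nb .#.##: next=#  (t=4,i=6, bit11=1)
  nb .#.#.: next=#  (t=1,i=4, bit10=1)
  nb .#..#: next=.  (t=6,i=2, bit9=0)
  nb .#...: next=#  (t=1,i=10, bit8=1)
  nb ..###: next=#  (t=5,i=5, bit7=1)
  nb ..##.: next=.  (t=0,i=4, bit6=0)
  nb ..#.#: next=#  (t=1,i=3, bit5=1)
  nb ..#..: next=.  (t=3,i=4, bit4=0)
  nb ...##: next=#  (t=3,i=8, bit3=1)
  nb ...#.: next=.  (t=1,i=2, bit2=0)
  nb ....#: next=#  (t=1,i=1, bit1=1)
  nb .....: next=#  (t=1,i=0, bit0=1)
  bits 01100001011110001011110110101011 = 1635302827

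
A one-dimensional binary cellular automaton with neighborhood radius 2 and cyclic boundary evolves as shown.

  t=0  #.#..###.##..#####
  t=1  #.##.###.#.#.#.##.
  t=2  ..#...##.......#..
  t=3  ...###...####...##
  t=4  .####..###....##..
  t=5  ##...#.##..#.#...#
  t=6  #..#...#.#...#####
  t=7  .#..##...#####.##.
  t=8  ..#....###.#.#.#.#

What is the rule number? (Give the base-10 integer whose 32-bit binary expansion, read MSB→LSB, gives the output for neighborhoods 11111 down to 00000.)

  nb #####: next=#  (t=0,i=15, bit31=1)
  nb ####.: next=.  (t=0,i=17, bit30=0)
  nb ###.#: next=#  (t=0,i=0, bit29=1)
  nb ###..: next=.  (t=3,i=5, bit28=0)
  nb ##.##: next=.  (t=0,i=8, bit27=0)
  nb ##.#.: next=.  (t=0,i=1, bit26=0)
  nb ##..#: next=#  (t=0,i=11, bit25=1)
  nb ##...: next=.  (t=2,i=8, bit24=0)
  nb #.###: next=.  (t=1,i=5, bit23=0)
  nb #.##.: next=#  (t=0,i=9, bit22=1)
  nb #.#.#: next=.  (t=1,i=0, bit21=0)
  nb #.#..: next=#  (t=0,i=2, bit20=1)
  nb #..##: next=.  (t=0,i=4, bit19=0)
  nb #..#.: next=.  (t=5,i=10, bit18=0)
  nb #...#: next=#  (t=2,i=4, bit17=1)
  nb #....: next=#  (t=2,i=9, bit16=1)
  nb .####: next=.  (t=0,i=14, bit15=0)
  nb .###.: next=#  (t=0,i=6, bit14=1)
  nb .##.#: next=.  (t=1,i=3, bit13=0)
  nb .##..: next=.  (t=0,i=10, bit12=0)
  nb .#.##: next=.  (t=1,i=1, bit11=0)
  nb .#.#.: next=.  (t=1,i=10, bit10=0)
  nb .#..#: next=#  (t=0,i=3, bit9=1)
  nb .#...: next=#  (t=2,i=3, bit8=1)
  nb ..###: next=#  (t=0,i=5, bit7=1)
  nb ..##.: next=.  (t=2,i=6, bit6=0)
  nb ..#.#: next=.  (t=5,i=5, bit5=0)
  nb ..#..: next=.  (t=2,i=2, bit4=0)
  nb ...##: next=#  (t=2,i=5, bit3=1)
  nb ...#.: next=.  (t=2,i=1, bit2=0)
  nb ....#: next=.  (t=2,i=0, bit1=0)
  nb .....: next=#  (t=2,i=10, bit0=1)
  bits 10100010010100110100001110001001 = 2723365769

2723365769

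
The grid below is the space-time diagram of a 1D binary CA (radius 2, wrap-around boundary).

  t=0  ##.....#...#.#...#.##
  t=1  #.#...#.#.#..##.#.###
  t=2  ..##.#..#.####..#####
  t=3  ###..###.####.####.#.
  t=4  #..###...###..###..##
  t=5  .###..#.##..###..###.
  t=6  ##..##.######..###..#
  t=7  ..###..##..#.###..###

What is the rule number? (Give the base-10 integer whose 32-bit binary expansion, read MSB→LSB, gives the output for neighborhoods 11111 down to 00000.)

  nb #####: next=.  (t=2,i=18, bit31=0)
  nb ####.: next=#  (t=0,i=0, bit30=1)
  nb ###.#: next=.  (t=1,i=0, bit29=0)
  nb ###..: next=.  (t=0,i=1, bit28=0)
  nb ##.##: next=.  (t=3,i=8, bit27=0)
  nb ##.#.: next=.  (t=1,i=1, bit26=0)
  nb ##..#: next=#  (t=2,i=0, bit25=1)
  nb ##...: next=#  (t=0,i=2, bit24=1)
  nb #.###: next=#  (t=0,i=19, bit23=1)
  nb #.##.: next=#  (t=5,i=8, bit22=1)
  nb #.#.#: next=#  (t=1,i=8, bit21=1)
  nb #.#..: next=#  (t=0,i=13, bit20=1)
  nb #..##: next=#  (t=1,i=12, bit19=1)
  nb #..#.: next=#  (t=2,i=7, bit18=1)
  nb #...#: next=.  (t=0,i=9, bit17=0)
  nb #....: next=.  (t=0,i=3, bit16=0)
  nb .####: next=#  (t=0,i=20, bit15=1)
  nb .###.: next=.  (t=3,i=1, bit14=0)
  nb .##.#: next=.  (t=1,i=14, bit13=0)
  nb .##..: next=#  (t=5,i=9, bit12=1)
  nb .#.##: next=#  (t=0,i=18, bit11=1)
  nb .#.#.: next=.  (t=0,i=12, bit10=0)
  nb .#..#: next=#  (t=1,i=11, bit9=1)
  nb .#...: next=#  (t=0,i=8, bit8=1)
  nb ..###: next=#  (t=2,i=16, bit7=1)
  nb ..##.: next=#  (t=1,i=13, bit6=1)
  nb ..#.#: next=.  (t=0,i=11, bit5=0)
  nb ..#..: next=.  (t=0,i=7, bit4=0)
  nb ...##: next=#  (t=4,i=8, bit3=1)
  nb ...#.: next=#  (t=0,i=6, bit2=1)
  nb ....#: next=.  (t=0,i=5, bit1=0)
  nb .....: next=.  (t=0,i=4, bit0=0)
  bits 01000011111111001001101111001100 = 1140628428

1140628428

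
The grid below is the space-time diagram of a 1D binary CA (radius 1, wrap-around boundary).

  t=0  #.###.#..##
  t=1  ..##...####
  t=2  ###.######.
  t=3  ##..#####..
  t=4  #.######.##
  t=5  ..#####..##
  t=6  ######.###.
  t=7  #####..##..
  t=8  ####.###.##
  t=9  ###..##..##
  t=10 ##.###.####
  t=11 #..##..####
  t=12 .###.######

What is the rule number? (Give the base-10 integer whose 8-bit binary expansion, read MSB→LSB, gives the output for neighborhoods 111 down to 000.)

  nb ###: next=#  (t=0,i=3, bit7=1)
  nb ##.: next=.  (t=0,i=0, bit6=0)
  nb #.#: next=.  (t=0,i=1, bit5=0)
  nb #..: next=#  (t=0,i=7, bit4=1)
  nb .##: next=#  (t=0,i=2, bit3=1)
  nb .#.: next=.  (t=0,i=6, bit2=0)
  nb ..#: next=#  (t=0,i=8, bit1=1)
  nb ...: next=#  (t=1,i=5, bit0=1)
  bits 10011011 = 155

155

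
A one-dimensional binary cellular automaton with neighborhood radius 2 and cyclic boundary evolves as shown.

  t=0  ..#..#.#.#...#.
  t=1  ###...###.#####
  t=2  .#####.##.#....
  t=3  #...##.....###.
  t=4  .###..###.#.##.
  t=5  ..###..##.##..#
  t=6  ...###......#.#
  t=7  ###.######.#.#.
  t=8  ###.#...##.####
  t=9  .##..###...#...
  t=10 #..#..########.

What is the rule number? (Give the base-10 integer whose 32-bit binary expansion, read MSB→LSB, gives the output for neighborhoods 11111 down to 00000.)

1940081949

  #####|.  b31=0 t=1,i=0
  ####.|#  b30=1 t=1,i=1
  ###.#|#  b29=1 t=1,i=8
  ###..|#  b28=1 t=1,i=2
  ##.##|.  b27=0 t=1,i=9
  ##.#.|.  b26=0 t=2,i=9
  ##..#|#  b25=1 t=4,i=4
  ##...|#  b24=1 t=1,i=3
  #.###|#  b23=1 t=1,i=10
  #.##.|.  b22=0 t=2,i=7
  #.#.#|#  b21=1 t=0,i=7
  #.#..|.  b20=0 t=0,i=9
  #..##|.  b19=0 t=4,i=0
  #..#.|.  b18=0 t=0,i=4
  #...#|#  b17=1 t=0,i=0
  #....|#  b16=1 t=2,i=12
  .####|.  b15=0 t=1,i=11
  .###.|#  b14=1 t=1,i=7
  .##.#|.  b13=0 t=2,i=8
  .##..|.  b12=0 t=3,i=5
  .#.##|#  b11=1 t=4,i=11
  .#.#.|#  b10=1 t=0,i=6
  .#..#|.  b9=0 t=0,i=3
  .#...|#  b8=1 t=0,i=10
  ..###|.  b7=0 t=1,i=6
  ..##.|.  b6=0 t=3,i=4
  ..#.#|.  b5=0 t=0,i=5
  ..#..|#  b4=1 t=0,i=2
  ...##|#  b3=1 t=1,i=5
  ...#.|#  b2=1 t=0,i=1
  ....#|.  b1=0 t=2,i=14
  .....|#  b0=1 t=2,i=13
  bits 01110011101000110100110100011101 = 1940081949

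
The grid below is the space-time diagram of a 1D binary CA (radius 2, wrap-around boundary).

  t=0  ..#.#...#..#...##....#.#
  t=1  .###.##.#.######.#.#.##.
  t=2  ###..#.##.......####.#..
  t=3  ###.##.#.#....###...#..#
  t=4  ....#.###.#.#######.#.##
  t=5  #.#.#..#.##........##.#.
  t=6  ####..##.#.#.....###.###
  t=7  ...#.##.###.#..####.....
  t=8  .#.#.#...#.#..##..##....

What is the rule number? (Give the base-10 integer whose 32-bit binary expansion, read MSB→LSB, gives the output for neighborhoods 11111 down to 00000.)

  [31] ##### => .  t=1,i=12
  [30] ####. => .  t=1,i=14
  [29] ###.# => .  t=1,i=3
  [28] ###.. => #  t=2,i=2
  [27] ##.## => .  t=1,i=4
  [26] ##.#. => #  t=1,i=7
  [25] ##..# => .  t=1,i=23
  [24] ##... => #  t=0,i=17
  [23] #.### => .  t=1,i=10
  [22] #.##. => #  t=1,i=5
  [21] #.#.# => #  t=1,i=8
  [20] #.#.. => .  t=0,i=4
  [19] #..## => #  t=1,i=0
  [18] #..#. => #  t=0,i=1
  [17] #...# => #  t=0,i=6
  [16] #.... => .  t=0,i=18
  [15] .#### => .  t=1,i=11
  [14] .###. => #  t=1,i=2
  [13] .##.# => .  t=1,i=6
  [12] .##.. => .  t=0,i=16
  [11] .#.## => .  t=1,i=9
  [10] .#.#. => #  t=0,i=3
  [9] .#..# => .  t=0,i=0
  [8] .#... => #  t=0,i=5
  [7] ..### => #  t=1,i=1
  [6] ..##. => #  t=0,i=15
  [5] ..#.# => #  t=0,i=2
  [4] ..#.. => #  t=0,i=8
  [3] ...## => #  t=0,i=14
  [2] ...#. => .  t=0,i=7
  [1] ....# => #  t=0,i=19
  [0] ..... => .  t=2,i=11
  bits 00010101011011100100010111111010 = 359548410

359548410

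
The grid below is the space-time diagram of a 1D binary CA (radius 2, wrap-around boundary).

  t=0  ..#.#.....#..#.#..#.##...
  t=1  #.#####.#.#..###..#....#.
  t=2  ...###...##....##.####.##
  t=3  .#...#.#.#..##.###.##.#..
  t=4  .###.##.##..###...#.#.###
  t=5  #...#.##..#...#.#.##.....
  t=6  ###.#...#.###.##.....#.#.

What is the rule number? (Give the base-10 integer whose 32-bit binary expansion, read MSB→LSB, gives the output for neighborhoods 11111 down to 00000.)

  #####|#  b31=1 t=1,i=4
  ####.|#  b30=1 t=1,i=5
  ###.#|.  b29=0 t=1,i=6
  ###..|#  b28=1 t=1,i=15
  ##.##|#  b27=1 t=2,i=17
  ##.#.|.  b26=0 t=1,i=7
  ##..#|#  b25=1 t=1,i=16
  ##...|.  b24=0 t=0,i=22
  #.###|.  b23=0 t=1,i=2
  #.##.|.  b22=0 t=0,i=20
  #.#.#|.  b21=0 t=1,i=0
  #.#..|#  b20=1 t=0,i=4
  #..##|.  b19=0 t=1,i=12
  #..#.|.  b18=0 t=0,i=12
  #...#|#  b17=1 t=2,i=1
  #....|#  b16=1 t=0,i=6
  .####|#  b15=1 t=1,i=3
  .###.|.  b14=0 t=1,i=14
  .##.#|#  b13=1 t=2,i=16
  .##..|.  b12=0 t=0,i=21
  .#.##|.  b11=0 t=0,i=19
  .#.#.|#  b10=1 t=0,i=3
  .#..#|.  b9=0 t=0,i=11
  .#...|#  b8=1 t=0,i=5
  ..###|.  b7=0 t=1,i=13
  ..##.|#  b6=1 t=2,i=9
  ..#.#|#  b5=1 t=0,i=2
  ..#..|#  b4=1 t=0,i=10
  ...##|.  b3=0 t=2,i=2
  ...#.|.  b2=0 t=0,i=1
  ....#|#  b1=1 t=0,i=0
  .....|.  b0=0 t=0,i=7
  bits 11011010000100111010010101110010 = 3658720626

3658720626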